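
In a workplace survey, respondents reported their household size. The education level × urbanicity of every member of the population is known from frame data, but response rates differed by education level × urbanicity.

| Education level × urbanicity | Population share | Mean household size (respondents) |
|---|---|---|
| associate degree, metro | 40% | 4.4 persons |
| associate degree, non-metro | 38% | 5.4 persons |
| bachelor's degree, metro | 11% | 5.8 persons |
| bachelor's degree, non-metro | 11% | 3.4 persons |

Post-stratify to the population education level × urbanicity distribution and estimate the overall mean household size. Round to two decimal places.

Post-stratification weights by population share, not respondent share:
  associate degree, metro: 0.4 × 4.4 = 1.76
  associate degree, non-metro: 0.38 × 5.4 = 2.052
  bachelor's degree, metro: 0.11 × 5.8 = 0.638
  bachelor's degree, non-metro: 0.11 × 3.4 = 0.374
Post-stratified estimate = 4.824 → 4.82.

4.82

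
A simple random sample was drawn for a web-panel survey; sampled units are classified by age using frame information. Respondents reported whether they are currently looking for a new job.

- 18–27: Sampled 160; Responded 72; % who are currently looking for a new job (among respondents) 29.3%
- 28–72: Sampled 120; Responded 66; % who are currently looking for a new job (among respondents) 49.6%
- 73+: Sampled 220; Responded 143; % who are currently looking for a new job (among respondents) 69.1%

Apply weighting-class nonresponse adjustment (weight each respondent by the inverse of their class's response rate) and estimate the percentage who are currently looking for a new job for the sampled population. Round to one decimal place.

Response rates by class: 18–27 72/160 = 45%, 28–72 66/120 = 55%, 73+ 143/220 = 65%.
Inverse-response-rate weighting restores each class to its sampled count, so class totals weight by n_sampled:
  18–27: 160 × 29.3 = 4688
  28–72: 120 × 49.6 = 5952
  73+: 220 × 69.1 = 15202
Adjusted estimate = 25,842 / 500 = 51.684 → 51.7%.

51.7%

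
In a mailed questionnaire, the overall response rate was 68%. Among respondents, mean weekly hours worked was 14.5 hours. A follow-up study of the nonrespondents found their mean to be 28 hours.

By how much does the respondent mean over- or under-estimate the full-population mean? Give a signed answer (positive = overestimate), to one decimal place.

Nonresponse fraction = 1 − 0.68 = 0.32.
Bias = (nonresponse fraction) × (respondent mean − nonrespondent mean)
     = 0.32 × (14.5 − 28) = 0.32 × -13.5 = -4.32.

-4.3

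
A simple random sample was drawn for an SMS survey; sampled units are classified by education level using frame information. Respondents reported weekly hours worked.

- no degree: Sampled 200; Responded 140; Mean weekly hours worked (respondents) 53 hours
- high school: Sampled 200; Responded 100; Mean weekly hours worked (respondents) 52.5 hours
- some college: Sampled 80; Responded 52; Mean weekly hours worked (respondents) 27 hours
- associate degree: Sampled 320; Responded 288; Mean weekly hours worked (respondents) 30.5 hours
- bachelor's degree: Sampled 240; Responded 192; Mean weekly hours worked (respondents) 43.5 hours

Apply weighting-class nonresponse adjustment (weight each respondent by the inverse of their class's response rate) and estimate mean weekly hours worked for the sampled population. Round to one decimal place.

Response rates by class: no degree 140/200 = 70%, high school 100/200 = 50%, some college 52/80 = 65%, associate degree 288/320 = 90%, bachelor's degree 192/240 = 80%.
Inverse-response-rate weighting restores each class to its sampled count, so class totals weight by n_sampled:
  no degree: 200 × 53 = 10,600
  high school: 200 × 52.5 = 10,500
  some college: 80 × 27 = 2160
  associate degree: 320 × 30.5 = 9760
  bachelor's degree: 240 × 43.5 = 10,440
Adjusted estimate = 43,460 / 1,040 = 41.7885 → 41.8.

41.8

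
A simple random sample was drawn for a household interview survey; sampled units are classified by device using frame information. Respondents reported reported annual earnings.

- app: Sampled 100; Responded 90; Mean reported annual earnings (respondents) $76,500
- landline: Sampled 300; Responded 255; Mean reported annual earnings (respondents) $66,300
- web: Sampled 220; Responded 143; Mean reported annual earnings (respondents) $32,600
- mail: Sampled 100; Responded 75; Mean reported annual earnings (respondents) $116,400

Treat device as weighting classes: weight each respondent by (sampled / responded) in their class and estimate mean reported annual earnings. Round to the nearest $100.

$64,400

Class response rates: app 90/100 = 90%, landline 255/300 = 85%, web 143/220 = 65%, mail 75/100 = 75%.
With weight = n_sampled/n_responded per class, the weighted class total is n_sampled:
  app: 100 × 76,500 = 7,650,000
  landline: 300 × 66,300 = 19,890,000
  web: 220 × 32,600 = 7,172,000
  mail: 100 × 116,400 = 11,640,000
Adjusted estimate = 46,352,000 / 720 = 64377.8 → $64,400.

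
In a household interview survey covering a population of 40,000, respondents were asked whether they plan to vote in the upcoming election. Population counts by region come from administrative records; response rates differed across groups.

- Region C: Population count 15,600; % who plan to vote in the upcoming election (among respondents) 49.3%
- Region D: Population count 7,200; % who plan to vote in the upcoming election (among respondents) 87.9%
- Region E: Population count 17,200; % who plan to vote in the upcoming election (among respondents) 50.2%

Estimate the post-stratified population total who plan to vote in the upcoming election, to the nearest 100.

22,700

Each cell contributes its population count × the respondent rate:
  Region C: 15,600 × 49.3% = 7690.8
  Region D: 7,200 × 87.9% = 6328.8
  Region E: 17,200 × 50.2% = 8634.4
Estimated total = 22,654 → 22,700.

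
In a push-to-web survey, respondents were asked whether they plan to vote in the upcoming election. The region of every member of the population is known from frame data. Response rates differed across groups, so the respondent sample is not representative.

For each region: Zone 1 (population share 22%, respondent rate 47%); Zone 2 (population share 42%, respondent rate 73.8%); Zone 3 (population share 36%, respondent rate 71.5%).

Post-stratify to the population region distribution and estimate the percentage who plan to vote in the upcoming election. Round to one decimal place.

67.1%

Post-stratification weights by population share, not respondent share:
  Zone 1: 0.22 × 47 = 10.34
  Zone 2: 0.42 × 73.8 = 30.996
  Zone 3: 0.36 × 71.5 = 25.74
Post-stratified estimate = 67.076 → 67.1%.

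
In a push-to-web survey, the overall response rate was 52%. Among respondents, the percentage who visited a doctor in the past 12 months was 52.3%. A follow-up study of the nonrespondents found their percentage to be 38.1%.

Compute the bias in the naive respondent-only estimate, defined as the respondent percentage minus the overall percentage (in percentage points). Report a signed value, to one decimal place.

Nonresponse fraction = 1 − 0.52 = 0.48.
Bias = (nonresponse fraction) × (respondent percentage − nonrespondent percentage)
     = 0.48 × (52.3 − 38.1) = 0.48 × 14.2 = 6.816.

+6.8 percentage points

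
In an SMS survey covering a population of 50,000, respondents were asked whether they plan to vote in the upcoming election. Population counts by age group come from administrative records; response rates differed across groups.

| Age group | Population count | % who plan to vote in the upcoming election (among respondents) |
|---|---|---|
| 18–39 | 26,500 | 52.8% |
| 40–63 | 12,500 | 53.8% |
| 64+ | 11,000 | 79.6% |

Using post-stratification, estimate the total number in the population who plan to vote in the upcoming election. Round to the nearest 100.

29,500

Apply each group's respondent rate to its population count:
  18–39: 26,500 × 52.8% = 13,992
  40–63: 12,500 × 53.8% = 6725
  64+: 11,000 × 79.6% = 8756
Estimated total = 29,473 → 29,500.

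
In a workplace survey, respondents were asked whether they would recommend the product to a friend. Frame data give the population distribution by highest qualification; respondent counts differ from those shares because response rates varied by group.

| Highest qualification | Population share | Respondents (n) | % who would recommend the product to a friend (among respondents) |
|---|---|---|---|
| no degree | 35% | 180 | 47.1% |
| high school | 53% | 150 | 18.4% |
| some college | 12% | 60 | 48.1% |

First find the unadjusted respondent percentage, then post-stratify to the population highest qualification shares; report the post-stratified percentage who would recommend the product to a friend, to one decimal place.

32.0%

Unadjusted (pooled respondent) estimate weights by respondent counts:
  (180/390)×47.1 + (150/390)×18.4 + (60/390)×48.1 = 36.2154%
Reweighting by population highest qualification shares:
  0.35×47.1 + 0.53×18.4 + 0.12×48.1 = 32.009%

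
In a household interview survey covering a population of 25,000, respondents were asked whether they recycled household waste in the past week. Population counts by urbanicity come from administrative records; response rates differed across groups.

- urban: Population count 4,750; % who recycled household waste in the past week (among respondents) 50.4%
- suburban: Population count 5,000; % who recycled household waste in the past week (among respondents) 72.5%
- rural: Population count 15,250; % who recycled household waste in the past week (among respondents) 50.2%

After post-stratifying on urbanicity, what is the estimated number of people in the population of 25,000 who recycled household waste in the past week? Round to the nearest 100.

13,700

Each cell contributes its population count × the respondent rate:
  urban: 4,750 × 50.4% = 2394
  suburban: 5,000 × 72.5% = 3625
  rural: 15,250 × 50.2% = 7655.5
Estimated total = 13674.5 → 13,700.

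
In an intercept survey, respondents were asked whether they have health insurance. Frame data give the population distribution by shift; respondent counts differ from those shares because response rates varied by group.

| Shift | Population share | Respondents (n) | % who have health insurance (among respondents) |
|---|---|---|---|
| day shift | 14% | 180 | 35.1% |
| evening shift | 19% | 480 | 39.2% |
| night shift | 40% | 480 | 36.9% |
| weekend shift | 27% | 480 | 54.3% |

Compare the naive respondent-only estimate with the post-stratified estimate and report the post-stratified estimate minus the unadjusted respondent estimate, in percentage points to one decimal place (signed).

-0.8 percentage points

Naive respondent-only estimate (weights = respondent counts):
  (180/1620)×35.1 + (480/1620)×39.2 + (480/1620)×36.9 + (480/1620)×54.3 = 42.537%
Reweighting by population shift shares:
  0.14×35.1 + 0.19×39.2 + 0.4×36.9 + 0.27×54.3 = 41.783%
Difference = 41.783 − 42.537 = -0.754 pp.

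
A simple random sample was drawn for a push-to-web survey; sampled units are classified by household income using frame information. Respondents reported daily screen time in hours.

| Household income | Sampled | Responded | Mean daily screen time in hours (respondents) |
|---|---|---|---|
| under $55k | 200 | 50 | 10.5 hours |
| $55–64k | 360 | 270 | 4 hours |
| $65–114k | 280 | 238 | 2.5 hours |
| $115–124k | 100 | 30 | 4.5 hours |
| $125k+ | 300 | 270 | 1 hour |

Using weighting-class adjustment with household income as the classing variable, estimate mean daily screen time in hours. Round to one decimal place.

Class response rates: under $55k 50/200 = 25%, $55–64k 270/360 = 75%, $65–114k 238/280 = 85%, $115–124k 30/100 = 30%, $125k+ 270/300 = 90%.
Each respondent's weight = sampled/responded in their class; summing within a class gives n_sampled, so:
  under $55k: 200 × 10.5 = 2100
  $55–64k: 360 × 4 = 1440
  $65–114k: 280 × 2.5 = 700
  $115–124k: 100 × 4.5 = 450
  $125k+: 300 × 1 = 300
Adjusted estimate = 4990 / 1,240 = 4.02419 → 4.0.

4.0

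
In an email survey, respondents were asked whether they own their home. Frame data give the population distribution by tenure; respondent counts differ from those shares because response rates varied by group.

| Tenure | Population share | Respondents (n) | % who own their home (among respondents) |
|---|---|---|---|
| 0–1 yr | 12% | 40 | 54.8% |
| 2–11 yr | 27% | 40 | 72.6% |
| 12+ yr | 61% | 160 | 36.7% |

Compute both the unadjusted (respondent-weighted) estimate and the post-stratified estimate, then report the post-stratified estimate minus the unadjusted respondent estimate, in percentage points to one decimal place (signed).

+2.9 percentage points

Unadjusted (pooled respondent) estimate weights by respondent counts:
  (40/240)×54.8 + (40/240)×72.6 + (160/240)×36.7 = 45.7%
Post-stratified estimate weights by population shares:
  0.12×54.8 + 0.27×72.6 + 0.61×36.7 = 48.565%
Difference = 48.565 − 45.7 = 2.865 pp.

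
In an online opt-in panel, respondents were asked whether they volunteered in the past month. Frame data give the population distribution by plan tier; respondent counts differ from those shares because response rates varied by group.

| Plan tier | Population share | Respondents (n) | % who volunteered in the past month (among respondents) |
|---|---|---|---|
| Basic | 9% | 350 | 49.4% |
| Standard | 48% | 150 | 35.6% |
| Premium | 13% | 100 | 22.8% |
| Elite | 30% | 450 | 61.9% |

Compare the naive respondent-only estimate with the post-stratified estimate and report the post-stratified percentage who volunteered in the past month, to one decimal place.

Without adjustment, the pooled respondent share is:
  (350/1050)×49.4 + (150/1050)×35.6 + (100/1050)×22.8 + (450/1050)×61.9 = 50.2524%
Post-stratifying to population shares instead:
  0.09×49.4 + 0.48×35.6 + 0.13×22.8 + 0.3×61.9 = 43.068%

43.1%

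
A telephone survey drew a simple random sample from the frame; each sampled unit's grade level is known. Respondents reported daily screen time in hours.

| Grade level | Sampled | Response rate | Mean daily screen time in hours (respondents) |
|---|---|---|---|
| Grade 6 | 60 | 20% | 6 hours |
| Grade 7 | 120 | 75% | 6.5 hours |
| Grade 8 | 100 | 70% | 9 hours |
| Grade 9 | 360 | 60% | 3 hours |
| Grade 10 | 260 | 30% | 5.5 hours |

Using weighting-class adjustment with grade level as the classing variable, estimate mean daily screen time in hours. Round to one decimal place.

Inverse-response-rate weighting restores each class to its sampled count, so class totals weight by n_sampled:
  Grade 6: 60 × 6 = 360
  Grade 7: 120 × 6.5 = 780
  Grade 8: 100 × 9 = 900
  Grade 9: 360 × 3 = 1080
  Grade 10: 260 × 5.5 = 1430
Adjusted estimate = 4550 / 900 = 5.05556 → 5.1.

5.1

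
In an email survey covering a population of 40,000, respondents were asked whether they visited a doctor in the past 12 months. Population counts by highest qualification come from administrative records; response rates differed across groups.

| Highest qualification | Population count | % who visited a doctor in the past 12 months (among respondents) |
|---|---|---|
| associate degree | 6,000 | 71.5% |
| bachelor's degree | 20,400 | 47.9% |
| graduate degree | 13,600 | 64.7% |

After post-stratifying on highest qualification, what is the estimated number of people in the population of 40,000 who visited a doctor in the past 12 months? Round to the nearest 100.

22,900

Estimated count per cell = population count × respondent percentage:
  associate degree: 6,000 × 71.5% = 4290
  bachelor's degree: 20,400 × 47.9% = 9771.6
  graduate degree: 13,600 × 64.7% = 8799.2
Estimated total = 22860.8 → 22,900.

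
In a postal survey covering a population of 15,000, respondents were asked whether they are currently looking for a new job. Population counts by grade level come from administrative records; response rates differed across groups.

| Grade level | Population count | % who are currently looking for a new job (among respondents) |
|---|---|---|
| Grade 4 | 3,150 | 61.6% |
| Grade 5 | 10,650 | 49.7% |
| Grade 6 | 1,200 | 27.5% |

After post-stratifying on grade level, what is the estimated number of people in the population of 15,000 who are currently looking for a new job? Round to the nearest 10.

Apply each group's respondent rate to its population count:
  Grade 4: 3,150 × 61.6% = 1940.4
  Grade 5: 10,650 × 49.7% = 5293.05
  Grade 6: 1,200 × 27.5% = 330
Estimated total = 7563.45 → 7,560.

7,560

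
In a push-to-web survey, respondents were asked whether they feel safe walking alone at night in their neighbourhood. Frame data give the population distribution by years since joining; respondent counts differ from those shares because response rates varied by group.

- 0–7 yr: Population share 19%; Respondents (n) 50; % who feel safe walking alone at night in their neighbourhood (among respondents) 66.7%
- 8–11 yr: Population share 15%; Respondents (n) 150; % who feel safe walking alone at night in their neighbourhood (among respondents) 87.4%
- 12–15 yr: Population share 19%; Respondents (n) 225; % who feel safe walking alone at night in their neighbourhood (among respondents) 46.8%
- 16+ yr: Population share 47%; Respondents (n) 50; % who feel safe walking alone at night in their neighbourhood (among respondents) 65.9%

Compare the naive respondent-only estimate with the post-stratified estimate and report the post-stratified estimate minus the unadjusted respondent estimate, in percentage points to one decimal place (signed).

+1.9 percentage points

Without adjustment, the pooled respondent share is:
  (50/475)×66.7 + (150/475)×87.4 + (225/475)×46.8 + (50/475)×65.9 = 63.7263%
Reweighting by population years since joining shares:
  0.19×66.7 + 0.15×87.4 + 0.19×46.8 + 0.47×65.9 = 65.648%
Difference = 65.648 − 63.7263 = 1.9217 pp.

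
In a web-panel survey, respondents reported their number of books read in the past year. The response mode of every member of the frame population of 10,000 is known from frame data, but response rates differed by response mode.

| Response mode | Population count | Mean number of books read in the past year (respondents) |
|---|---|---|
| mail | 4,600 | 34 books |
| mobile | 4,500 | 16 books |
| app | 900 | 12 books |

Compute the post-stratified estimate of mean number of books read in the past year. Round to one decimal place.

Each cell contributes population-share × respondent value:
  mail: (4,600/10,000) × 34 = 15.64
  mobile: (4,500/10,000) × 16 = 7.2
  app: (900/10,000) × 12 = 1.08
Post-stratified estimate = 23.92 → 23.9.

23.9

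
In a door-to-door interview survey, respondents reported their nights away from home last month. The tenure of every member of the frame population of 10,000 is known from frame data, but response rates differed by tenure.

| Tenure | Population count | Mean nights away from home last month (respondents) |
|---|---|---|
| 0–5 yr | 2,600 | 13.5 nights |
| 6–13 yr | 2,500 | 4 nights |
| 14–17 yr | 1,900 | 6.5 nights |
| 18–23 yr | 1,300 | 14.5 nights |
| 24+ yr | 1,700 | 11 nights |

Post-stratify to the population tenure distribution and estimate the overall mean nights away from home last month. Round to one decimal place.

Reweight to the known tenure distribution:
  0–5 yr: (2,600/10,000) × 13.5 = 3.51
  6–13 yr: (2,500/10,000) × 4 = 1
  14–17 yr: (1,900/10,000) × 6.5 = 1.235
  18–23 yr: (1,300/10,000) × 14.5 = 1.885
  24+ yr: (1,700/10,000) × 11 = 1.87
Post-stratified estimate = 9.5 → 9.5.

9.5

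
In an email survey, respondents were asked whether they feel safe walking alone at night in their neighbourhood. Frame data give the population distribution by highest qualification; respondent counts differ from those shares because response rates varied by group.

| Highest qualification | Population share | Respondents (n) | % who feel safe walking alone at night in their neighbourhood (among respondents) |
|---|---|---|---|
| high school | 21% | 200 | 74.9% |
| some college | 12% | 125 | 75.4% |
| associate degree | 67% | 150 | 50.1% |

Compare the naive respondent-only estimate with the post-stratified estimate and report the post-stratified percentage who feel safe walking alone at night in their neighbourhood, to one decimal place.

Without adjustment, the pooled respondent share is:
  (200/475)×74.9 + (125/475)×75.4 + (150/475)×50.1 = 67.2%
Reweighting by population highest qualification shares:
  0.21×74.9 + 0.12×75.4 + 0.67×50.1 = 58.344%

58.3%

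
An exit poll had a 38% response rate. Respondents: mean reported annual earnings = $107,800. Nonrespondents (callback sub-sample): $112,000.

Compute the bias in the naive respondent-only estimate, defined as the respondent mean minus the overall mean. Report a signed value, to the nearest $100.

-$2,600

Nonresponse fraction = 1 − 0.38 = 0.62.
Bias = (nonresponse fraction) × (respondent mean − nonrespondent mean)
     = 0.62 × (107,800 − 112,000) = 0.62 × -4200 = -2604.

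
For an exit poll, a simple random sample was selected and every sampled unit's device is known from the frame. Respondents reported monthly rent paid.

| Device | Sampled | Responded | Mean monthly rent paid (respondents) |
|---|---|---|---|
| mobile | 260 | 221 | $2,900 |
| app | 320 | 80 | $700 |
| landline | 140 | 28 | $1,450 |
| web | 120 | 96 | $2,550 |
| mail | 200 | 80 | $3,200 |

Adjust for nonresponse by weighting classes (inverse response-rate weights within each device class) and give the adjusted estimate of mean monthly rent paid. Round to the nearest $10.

$2,050

Response rates by class: mobile 221/260 = 85%, app 80/320 = 25%, landline 28/140 = 20%, web 96/120 = 80%, mail 80/200 = 40%.
With weight = n_sampled/n_responded per class, the weighted class total is n_sampled:
  mobile: 260 × 2900 = 754,000
  app: 320 × 700 = 224,000
  landline: 140 × 1450 = 203,000
  web: 120 × 2550 = 306,000
  mail: 200 × 3200 = 640,000
Adjusted estimate = 2,127,000 / 1,040 = 2045.19 → $2,050.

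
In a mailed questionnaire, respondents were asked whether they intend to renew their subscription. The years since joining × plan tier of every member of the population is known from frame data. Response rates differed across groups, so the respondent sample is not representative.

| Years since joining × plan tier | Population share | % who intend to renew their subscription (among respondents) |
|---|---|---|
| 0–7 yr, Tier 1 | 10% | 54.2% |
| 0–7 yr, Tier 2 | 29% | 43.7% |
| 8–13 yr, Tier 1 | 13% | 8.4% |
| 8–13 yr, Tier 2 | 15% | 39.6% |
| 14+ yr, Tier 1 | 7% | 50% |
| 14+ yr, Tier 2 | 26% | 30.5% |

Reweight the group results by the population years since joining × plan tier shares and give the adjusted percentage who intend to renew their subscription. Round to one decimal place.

36.6%

Weight each group's respondent value by its population share:
  0–7 yr, Tier 1: 0.1 × 54.2 = 5.42
  0–7 yr, Tier 2: 0.29 × 43.7 = 12.673
  8–13 yr, Tier 1: 0.13 × 8.4 = 1.092
  8–13 yr, Tier 2: 0.15 × 39.6 = 5.94
  14+ yr, Tier 1: 0.07 × 50 = 3.5
  14+ yr, Tier 2: 0.26 × 30.5 = 7.93
Post-stratified estimate = 36.555 → 36.6%.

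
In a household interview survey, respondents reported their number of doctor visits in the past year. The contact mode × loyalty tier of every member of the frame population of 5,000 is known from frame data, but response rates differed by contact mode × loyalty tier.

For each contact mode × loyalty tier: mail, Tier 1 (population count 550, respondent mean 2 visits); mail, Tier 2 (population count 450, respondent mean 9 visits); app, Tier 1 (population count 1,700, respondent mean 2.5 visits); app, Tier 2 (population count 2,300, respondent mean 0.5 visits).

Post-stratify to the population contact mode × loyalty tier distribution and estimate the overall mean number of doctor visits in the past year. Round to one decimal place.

Post-stratification weights by population share, not respondent share:
  mail, Tier 1: (550/5,000) × 2 = 0.22
  mail, Tier 2: (450/5,000) × 9 = 0.81
  app, Tier 1: (1,700/5,000) × 2.5 = 0.85
  app, Tier 2: (2,300/5,000) × 0.5 = 0.23
Post-stratified estimate = 2.11 → 2.1.

2.1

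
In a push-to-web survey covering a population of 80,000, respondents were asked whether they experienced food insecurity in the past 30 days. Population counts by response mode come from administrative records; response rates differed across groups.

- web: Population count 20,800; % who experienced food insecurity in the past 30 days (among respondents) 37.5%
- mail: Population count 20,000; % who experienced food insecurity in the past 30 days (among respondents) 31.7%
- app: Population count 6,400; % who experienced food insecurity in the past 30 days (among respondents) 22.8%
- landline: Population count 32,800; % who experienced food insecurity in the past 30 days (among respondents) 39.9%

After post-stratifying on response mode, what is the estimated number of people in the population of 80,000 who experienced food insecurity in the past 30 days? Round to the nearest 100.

Estimated count per cell = population count × respondent percentage:
  web: 20,800 × 37.5% = 7800
  mail: 20,000 × 31.7% = 6340
  app: 6,400 × 22.8% = 1459.2
  landline: 32,800 × 39.9% = 13087.2
Estimated total = 28686.4 → 28,700.

28,700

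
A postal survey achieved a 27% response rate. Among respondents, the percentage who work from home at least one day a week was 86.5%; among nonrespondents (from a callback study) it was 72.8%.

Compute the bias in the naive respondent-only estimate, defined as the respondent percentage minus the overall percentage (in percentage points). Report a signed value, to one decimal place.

+10.0 percentage points

Nonresponse fraction = 1 − 0.27 = 0.73.
Bias = (nonresponse fraction) × (respondent percentage − nonrespondent percentage)
     = 0.73 × (86.5 − 72.8) = 0.73 × 13.7 = 10.001.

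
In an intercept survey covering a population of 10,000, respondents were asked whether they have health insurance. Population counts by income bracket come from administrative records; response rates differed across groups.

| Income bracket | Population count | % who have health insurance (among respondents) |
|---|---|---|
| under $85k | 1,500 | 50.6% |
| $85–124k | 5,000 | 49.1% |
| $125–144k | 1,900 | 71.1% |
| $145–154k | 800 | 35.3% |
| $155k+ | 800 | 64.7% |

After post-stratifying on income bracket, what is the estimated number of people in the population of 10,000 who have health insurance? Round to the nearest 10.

Estimated count per cell = population count × respondent percentage:
  under $85k: 1,500 × 50.6% = 759
  $85–124k: 5,000 × 49.1% = 2455
  $125–144k: 1,900 × 71.1% = 1350.9
  $145–154k: 800 × 35.3% = 282.4
  $155k+: 800 × 64.7% = 517.6
Estimated total = 5364.9 → 5,360.

5,360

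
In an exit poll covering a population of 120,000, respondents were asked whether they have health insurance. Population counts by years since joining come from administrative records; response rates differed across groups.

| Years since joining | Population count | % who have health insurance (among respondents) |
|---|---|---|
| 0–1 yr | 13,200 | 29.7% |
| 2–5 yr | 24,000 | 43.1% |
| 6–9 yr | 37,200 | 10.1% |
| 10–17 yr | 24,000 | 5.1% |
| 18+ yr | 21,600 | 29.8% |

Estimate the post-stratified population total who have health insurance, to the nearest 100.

25,700

Apply each group's respondent rate to its population count:
  0–1 yr: 13,200 × 29.7% = 3920.4
  2–5 yr: 24,000 × 43.1% = 10,344
  6–9 yr: 37,200 × 10.1% = 3757.2
  10–17 yr: 24,000 × 5.1% = 1224
  18+ yr: 21,600 × 29.8% = 6436.8
Estimated total = 25682.4 → 25,700.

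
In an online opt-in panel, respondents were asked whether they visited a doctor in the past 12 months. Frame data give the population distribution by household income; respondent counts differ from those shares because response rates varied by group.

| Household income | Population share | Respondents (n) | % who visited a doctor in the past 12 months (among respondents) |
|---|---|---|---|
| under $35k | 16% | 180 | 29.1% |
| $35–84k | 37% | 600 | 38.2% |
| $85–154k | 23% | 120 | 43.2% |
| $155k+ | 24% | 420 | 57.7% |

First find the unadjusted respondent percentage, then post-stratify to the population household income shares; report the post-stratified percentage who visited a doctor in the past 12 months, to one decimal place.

42.6%

Naive respondent-only estimate (weights = respondent counts):
  (180/1320)×29.1 + (600/1320)×38.2 + (120/1320)×43.2 + (420/1320)×57.7 = 43.6182%
Reweighting by population household income shares:
  0.16×29.1 + 0.37×38.2 + 0.23×43.2 + 0.24×57.7 = 42.574%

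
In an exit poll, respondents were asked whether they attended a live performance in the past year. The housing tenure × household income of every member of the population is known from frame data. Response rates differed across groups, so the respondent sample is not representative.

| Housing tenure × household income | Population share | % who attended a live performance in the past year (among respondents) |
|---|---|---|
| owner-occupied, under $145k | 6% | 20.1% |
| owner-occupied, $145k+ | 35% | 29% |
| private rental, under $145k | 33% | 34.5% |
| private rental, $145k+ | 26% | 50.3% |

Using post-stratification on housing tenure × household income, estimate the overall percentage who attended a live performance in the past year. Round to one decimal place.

35.8%

Weight each group's respondent value by its population share:
  owner-occupied, under $145k: 0.06 × 20.1 = 1.206
  owner-occupied, $145k+: 0.35 × 29 = 10.15
  private rental, under $145k: 0.33 × 34.5 = 11.385
  private rental, $145k+: 0.26 × 50.3 = 13.078
Post-stratified estimate = 35.819 → 35.8%.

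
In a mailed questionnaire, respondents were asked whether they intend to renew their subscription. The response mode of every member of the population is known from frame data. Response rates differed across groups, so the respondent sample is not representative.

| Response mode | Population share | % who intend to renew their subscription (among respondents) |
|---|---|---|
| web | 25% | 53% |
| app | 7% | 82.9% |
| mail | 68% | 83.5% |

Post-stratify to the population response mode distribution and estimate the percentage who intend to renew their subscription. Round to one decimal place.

Each cell contributes population-share × respondent value:
  web: 0.25 × 53 = 13.25
  app: 0.07 × 82.9 = 5.803
  mail: 0.68 × 83.5 = 56.78
Post-stratified estimate = 75.833 → 75.8%.

75.8%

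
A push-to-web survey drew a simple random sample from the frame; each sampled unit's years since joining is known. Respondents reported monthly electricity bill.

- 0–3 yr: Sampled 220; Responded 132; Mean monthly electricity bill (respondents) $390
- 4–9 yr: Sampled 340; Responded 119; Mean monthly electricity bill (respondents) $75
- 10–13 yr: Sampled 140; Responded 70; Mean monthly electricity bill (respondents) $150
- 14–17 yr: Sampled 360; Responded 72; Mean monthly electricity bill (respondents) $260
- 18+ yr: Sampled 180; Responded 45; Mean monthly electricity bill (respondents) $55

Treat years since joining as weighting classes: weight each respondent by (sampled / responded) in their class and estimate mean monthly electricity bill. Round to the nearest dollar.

Class response rates: 0–3 yr 132/220 = 60%, 4–9 yr 119/340 = 35%, 10–13 yr 70/140 = 50%, 14–17 yr 72/360 = 20%, 18+ yr 45/180 = 25%.
Weighting each respondent by the inverse class response rate inflates each class back to its sampled size, so the class weight is n_sampled:
  0–3 yr: 220 × 390 = 85,800
  4–9 yr: 340 × 75 = 25,500
  10–13 yr: 140 × 150 = 21,000
  14–17 yr: 360 × 260 = 93,600
  18+ yr: 180 × 55 = 9900
Adjusted estimate = 235,800 / 1,240 = 190.161 → $190.

$190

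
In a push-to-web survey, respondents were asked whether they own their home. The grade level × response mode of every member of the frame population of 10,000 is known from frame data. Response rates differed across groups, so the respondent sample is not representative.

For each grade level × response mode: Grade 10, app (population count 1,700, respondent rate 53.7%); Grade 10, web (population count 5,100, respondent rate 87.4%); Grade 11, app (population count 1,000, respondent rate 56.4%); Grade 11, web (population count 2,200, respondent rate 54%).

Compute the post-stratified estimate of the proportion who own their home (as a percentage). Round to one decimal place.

71.2%

Weight each group's respondent value by its population share:
  Grade 10, app: (1,700/10,000) × 53.7 = 9.129
  Grade 10, web: (5,100/10,000) × 87.4 = 44.574
  Grade 11, app: (1,000/10,000) × 56.4 = 5.64
  Grade 11, web: (2,200/10,000) × 54 = 11.88
Post-stratified estimate = 71.223 → 71.2%.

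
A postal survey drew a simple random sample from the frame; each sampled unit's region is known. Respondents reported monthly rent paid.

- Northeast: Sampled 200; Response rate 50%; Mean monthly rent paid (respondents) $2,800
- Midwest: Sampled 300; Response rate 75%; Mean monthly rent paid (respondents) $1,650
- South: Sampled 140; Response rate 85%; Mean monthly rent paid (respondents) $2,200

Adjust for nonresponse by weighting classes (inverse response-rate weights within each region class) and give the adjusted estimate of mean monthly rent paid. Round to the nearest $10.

Inverse-response-rate weighting restores each class to its sampled count, so class totals weight by n_sampled:
  Northeast: 200 × 2800 = 560,000
  Midwest: 300 × 1650 = 495,000
  South: 140 × 2200 = 308,000
Adjusted estimate = 1,363,000 / 640 = 2129.69 → $2,130.

$2,130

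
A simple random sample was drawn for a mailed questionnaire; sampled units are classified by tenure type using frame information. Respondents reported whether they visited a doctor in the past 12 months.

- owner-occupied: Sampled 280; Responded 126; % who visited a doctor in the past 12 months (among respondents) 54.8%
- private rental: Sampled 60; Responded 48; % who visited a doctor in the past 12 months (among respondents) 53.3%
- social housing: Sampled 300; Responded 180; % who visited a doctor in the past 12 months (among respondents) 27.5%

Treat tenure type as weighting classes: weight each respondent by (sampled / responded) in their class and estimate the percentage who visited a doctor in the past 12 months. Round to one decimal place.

Response rates by class: owner-occupied 126/280 = 45%, private rental 48/60 = 80%, social housing 180/300 = 60%.
Weighting each respondent by the inverse class response rate inflates each class back to its sampled size, so the class weight is n_sampled:
  owner-occupied: 280 × 54.8 = 15,344
  private rental: 60 × 53.3 = 3198
  social housing: 300 × 27.5 = 8250
Adjusted estimate = 26,792 / 640 = 41.8625 → 41.9%.

41.9%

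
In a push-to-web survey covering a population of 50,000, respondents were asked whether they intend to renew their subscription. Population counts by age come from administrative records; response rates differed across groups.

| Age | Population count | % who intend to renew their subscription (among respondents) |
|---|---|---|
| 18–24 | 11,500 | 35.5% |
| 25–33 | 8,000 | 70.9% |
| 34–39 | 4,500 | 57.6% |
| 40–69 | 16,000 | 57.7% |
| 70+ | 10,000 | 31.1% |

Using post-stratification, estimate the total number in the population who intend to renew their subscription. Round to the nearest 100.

24,700

Estimated count per cell = population count × respondent percentage:
  18–24: 11,500 × 35.5% = 4082.5
  25–33: 8,000 × 70.9% = 5672
  34–39: 4,500 × 57.6% = 2592
  40–69: 16,000 × 57.7% = 9232
  70+: 10,000 × 31.1% = 3110
Estimated total = 24688.5 → 24,700.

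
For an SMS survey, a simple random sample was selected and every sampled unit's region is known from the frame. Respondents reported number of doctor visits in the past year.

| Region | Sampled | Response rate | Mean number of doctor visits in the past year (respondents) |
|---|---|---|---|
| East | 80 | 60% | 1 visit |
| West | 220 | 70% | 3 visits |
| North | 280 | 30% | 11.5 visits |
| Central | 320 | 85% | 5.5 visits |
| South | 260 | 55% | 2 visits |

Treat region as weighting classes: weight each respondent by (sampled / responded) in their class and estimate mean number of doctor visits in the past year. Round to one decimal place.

Weighting each respondent by the inverse class response rate inflates each class back to its sampled size, so the class weight is n_sampled:
  East: 80 × 1 = 80
  West: 220 × 3 = 660
  North: 280 × 11.5 = 3220
  Central: 320 × 5.5 = 1760
  South: 260 × 2 = 520
Adjusted estimate = 6240 / 1,160 = 5.37931 → 5.4.

5.4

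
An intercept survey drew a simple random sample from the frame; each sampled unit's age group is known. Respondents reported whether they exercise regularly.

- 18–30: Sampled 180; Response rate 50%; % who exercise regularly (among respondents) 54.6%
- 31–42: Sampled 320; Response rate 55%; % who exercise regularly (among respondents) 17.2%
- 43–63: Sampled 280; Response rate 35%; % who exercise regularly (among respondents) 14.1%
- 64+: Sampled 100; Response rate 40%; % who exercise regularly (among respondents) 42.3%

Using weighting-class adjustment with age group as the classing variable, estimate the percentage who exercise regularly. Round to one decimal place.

26.7%

With weight = n_sampled/n_responded per class, the weighted class total is n_sampled:
  18–30: 180 × 54.6 = 9828
  31–42: 320 × 17.2 = 5504
  43–63: 280 × 14.1 = 3948
  64+: 100 × 42.3 = 4230
Adjusted estimate = 23,510 / 880 = 26.7159 → 26.7%.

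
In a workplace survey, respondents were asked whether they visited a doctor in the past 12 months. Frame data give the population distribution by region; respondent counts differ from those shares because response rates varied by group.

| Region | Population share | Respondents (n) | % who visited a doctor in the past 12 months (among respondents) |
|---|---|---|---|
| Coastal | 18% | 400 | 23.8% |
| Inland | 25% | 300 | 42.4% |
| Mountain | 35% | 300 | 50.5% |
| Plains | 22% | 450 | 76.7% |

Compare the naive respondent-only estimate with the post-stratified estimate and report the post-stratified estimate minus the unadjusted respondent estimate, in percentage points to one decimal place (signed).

Naive respondent-only estimate (weights = respondent counts):
  (400/1450)×23.8 + (300/1450)×42.4 + (300/1450)×50.5 + (450/1450)×76.7 = 49.5897%
Post-stratified estimate weights by population shares:
  0.18×23.8 + 0.25×42.4 + 0.35×50.5 + 0.22×76.7 = 49.433%
Difference = 49.433 − 49.5897 = -0.1567 pp.

-0.2 percentage points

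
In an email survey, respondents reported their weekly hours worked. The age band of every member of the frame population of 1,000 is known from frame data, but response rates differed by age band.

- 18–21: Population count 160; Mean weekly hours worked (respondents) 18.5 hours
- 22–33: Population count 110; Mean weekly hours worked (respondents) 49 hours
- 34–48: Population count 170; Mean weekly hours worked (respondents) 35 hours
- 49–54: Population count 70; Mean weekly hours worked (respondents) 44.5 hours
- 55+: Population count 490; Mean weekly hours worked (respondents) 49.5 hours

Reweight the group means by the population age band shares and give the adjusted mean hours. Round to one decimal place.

Weight each group's respondent value by its population share:
  18–21: (160/1,000) × 18.5 = 2.96
  22–33: (110/1,000) × 49 = 5.39
  34–48: (170/1,000) × 35 = 5.95
  49–54: (70/1,000) × 44.5 = 3.115
  55+: (490/1,000) × 49.5 = 24.255
Post-stratified estimate = 41.67 → 41.7.

41.7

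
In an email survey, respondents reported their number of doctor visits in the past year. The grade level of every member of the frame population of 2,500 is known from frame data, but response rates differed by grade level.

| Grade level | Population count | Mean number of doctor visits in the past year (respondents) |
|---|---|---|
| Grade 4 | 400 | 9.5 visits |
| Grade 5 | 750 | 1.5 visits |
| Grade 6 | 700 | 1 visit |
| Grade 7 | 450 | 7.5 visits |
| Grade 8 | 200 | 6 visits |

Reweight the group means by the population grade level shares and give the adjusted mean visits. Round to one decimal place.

4.1

Weight each group's respondent value by its population share:
  Grade 4: (400/2,500) × 9.5 = 1.52
  Grade 5: (750/2,500) × 1.5 = 0.45
  Grade 6: (700/2,500) × 1 = 0.28
  Grade 7: (450/2,500) × 7.5 = 1.35
  Grade 8: (200/2,500) × 6 = 0.48
Post-stratified estimate = 4.08 → 4.1.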